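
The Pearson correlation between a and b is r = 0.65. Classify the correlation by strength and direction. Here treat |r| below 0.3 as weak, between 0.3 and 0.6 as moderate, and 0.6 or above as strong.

strong positive

r = 0.65 > 0 so the relationship is positive.
|r| = 0.65, which falls in the strong range.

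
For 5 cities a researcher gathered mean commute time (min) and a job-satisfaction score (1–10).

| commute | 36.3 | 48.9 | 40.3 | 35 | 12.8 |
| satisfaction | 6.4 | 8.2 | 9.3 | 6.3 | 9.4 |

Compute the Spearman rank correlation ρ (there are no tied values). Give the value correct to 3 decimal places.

Rank commute: 3, 5, 4, 2, 1
Rank satisfaction: 2, 3, 4, 1, 5
d = rank(commute) − rank(satisfaction): 1, 2, 0, 1, -4; Σd² = 22
ρ = 1 − 6Σd² / [n(n²−1)] = 1 − 6×22 / (5×24) = 1 − 132/120 ≈ -0.100

-0.100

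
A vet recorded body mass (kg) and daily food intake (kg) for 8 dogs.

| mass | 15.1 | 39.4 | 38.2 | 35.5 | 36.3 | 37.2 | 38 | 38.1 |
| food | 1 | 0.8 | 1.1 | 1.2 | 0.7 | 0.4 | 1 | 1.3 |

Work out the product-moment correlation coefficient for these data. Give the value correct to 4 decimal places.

n = 8, Σx = 277.8, Σy = 7.5, Σx² = 10097, Σy² = 7.63, Σxy = 259.06
nΣxy − ΣxΣy = 2072.48 − 2083.5 = -11.02
nΣx² − (Σx)² = 80776 − 77172.84 = 3603.16; nΣy² − (Σy)² = 61.04 − 56.25 = 4.79
r = -11.02 / √(3603.16 × 4.79) = -11.02 / 131.3740 ≈ -0.0839

-0.0839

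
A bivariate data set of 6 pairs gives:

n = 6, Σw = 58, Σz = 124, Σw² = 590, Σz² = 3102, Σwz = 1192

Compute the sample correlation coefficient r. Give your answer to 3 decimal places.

-0.053

r = (nΣwz − ΣwΣz) / √[(nΣw² − (Σw)²)(nΣz² − (Σz)²)]
Numerator: 6×1192 − 58×124 = -40
Denominator: √[(3540 − 3364)(18612 − 15376)] = √[176 × 3236] = 754.6761
r = -40 / 754.6761 ≈ -0.053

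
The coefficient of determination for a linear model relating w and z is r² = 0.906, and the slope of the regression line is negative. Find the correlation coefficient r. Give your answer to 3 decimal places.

-0.952

|r| = √0.906 = 0.952
The association is negative, so r = −0.952.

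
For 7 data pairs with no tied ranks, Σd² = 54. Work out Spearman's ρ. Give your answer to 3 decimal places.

0.036

ρ = 1 − 6Σd² / [n(n²−1)] = 1 − 6×54 / (7×48)
  = 1 − 324/336 = 1 − 0.9643 ≈ 0.036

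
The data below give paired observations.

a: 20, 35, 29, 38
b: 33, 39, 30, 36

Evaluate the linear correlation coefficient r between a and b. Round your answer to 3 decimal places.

n = 4, Σa = 122, Σb = 138, Σa² = 3910, Σb² = 4806, Σab = 4263
nΣab − ΣaΣb = 17052 − 16836 = 216
nΣa² − (Σa)² = 15640 − 14884 = 756; nΣb² − (Σb)² = 19224 − 19044 = 180
r = 216 / √(756 × 180) = 216 / 368.8902 ≈ 0.586

0.586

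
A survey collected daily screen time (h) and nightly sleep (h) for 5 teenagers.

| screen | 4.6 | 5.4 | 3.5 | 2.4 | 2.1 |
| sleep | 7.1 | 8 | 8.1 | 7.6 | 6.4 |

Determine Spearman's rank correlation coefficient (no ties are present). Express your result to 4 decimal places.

Rank screen: 4, 5, 3, 2, 1
Rank sleep: 2, 4, 5, 3, 1
d = rank(screen) − rank(sleep): 2, 1, -2, -1, 0; Σd² = 10
ρ = 1 − 6Σd² / [n(n²−1)] = 1 − 6×10 / (5×24) = 1 − 60/120 ≈ 0.5000

0.5000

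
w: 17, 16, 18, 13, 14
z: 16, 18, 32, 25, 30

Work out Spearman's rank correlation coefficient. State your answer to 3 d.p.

0.100

Rank w: 4, 3, 5, 1, 2
Rank z: 1, 2, 5, 3, 4
d = rank(w) − rank(z): 3, 1, 0, -2, -2; Σd² = 18
ρ = 1 − 6Σd² / [n(n²−1)] = 1 − 6×18 / (5×24) = 1 − 108/120 ≈ 0.100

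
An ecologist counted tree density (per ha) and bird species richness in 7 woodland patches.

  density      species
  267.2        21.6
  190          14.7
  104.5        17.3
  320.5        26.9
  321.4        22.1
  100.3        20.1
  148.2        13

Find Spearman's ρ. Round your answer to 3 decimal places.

Rank density: 5, 4, 2, 6, 7, 1, 3
Rank species: 5, 2, 3, 7, 6, 4, 1
d = rank(density) − rank(species): 0, 2, -1, -1, 1, -3, 2; Σd² = 20
ρ = 1 − 6Σd² / [n(n²−1)] = 1 − 6×20 / (7×48) = 1 − 120/336 ≈ 0.643

0.643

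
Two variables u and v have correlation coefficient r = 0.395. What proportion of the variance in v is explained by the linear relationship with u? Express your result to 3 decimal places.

0.156

r² = (0.395)² = 0.156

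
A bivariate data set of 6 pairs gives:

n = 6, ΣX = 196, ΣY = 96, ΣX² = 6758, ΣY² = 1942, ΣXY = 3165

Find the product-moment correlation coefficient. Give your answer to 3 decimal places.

0.076

r = (nΣXY − ΣXΣY) / √[(nΣX² − (ΣX)²)(nΣY² − (ΣY)²)]
Numerator: 6×3165 − 196×96 = 174
Denominator: √[(40548 − 38416)(11652 − 9216)] = √[2132 × 2436] = 2278.9366
r = 174 / 2278.9366 ≈ 0.076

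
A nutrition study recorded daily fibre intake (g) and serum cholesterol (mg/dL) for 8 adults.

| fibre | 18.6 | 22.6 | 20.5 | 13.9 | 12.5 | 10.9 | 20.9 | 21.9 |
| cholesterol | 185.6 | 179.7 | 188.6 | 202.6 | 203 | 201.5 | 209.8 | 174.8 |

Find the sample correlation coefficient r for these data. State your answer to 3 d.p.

n = 8, Σx = 141.8, Σy = 1545.6, Σx² = 2661.66, Σy² = 299738.5, Σxy = 27142.61
nΣxy − ΣxΣy = 217140.88 − 219166.08 = -2025.2
nΣx² − (Σx)² = 21293.28 − 20107.24 = 1186.04; nΣy² − (Σy)² = 2397908 − 2388879.36 = 9028.64
r = -2025.2 / √(1186.04 × 9028.64) = -2025.2 / 3272.3582 ≈ -0.619

-0.619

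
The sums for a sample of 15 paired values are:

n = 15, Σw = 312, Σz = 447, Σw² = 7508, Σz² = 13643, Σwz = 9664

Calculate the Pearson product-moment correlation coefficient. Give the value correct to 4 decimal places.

r = (nΣwz − ΣwΣz) / √[(nΣw² − (Σw)²)(nΣz² − (Σz)²)]
Numerator: 15×9664 − 312×447 = 5496
Denominator: √[(112620 − 97344)(204645 − 199809)] = √[15276 × 4836] = 8595.0414
r = 5496 / 8595.0414 ≈ 0.6394

0.6394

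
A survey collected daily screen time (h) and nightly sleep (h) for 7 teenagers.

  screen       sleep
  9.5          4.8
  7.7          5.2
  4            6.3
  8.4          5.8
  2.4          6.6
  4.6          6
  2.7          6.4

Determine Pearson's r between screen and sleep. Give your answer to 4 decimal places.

-0.9186

n = 7, Σx = 39.3, Σy = 41.1, Σx² = 270.31, Σy² = 243.93, Σxy = 220.28
nΣxy − ΣxΣy = 1541.96 − 1615.23 = -73.27
nΣx² − (Σx)² = 1892.17 − 1544.49 = 347.68; nΣy² − (Σy)² = 1707.51 − 1689.21 = 18.3
r = -73.27 / √(347.68 × 18.3) = -73.27 / 79.7656 ≈ -0.9186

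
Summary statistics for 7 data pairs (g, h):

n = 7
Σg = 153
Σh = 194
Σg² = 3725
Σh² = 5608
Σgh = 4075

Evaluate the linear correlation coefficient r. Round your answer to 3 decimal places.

r = (nΣgh − ΣgΣh) / √[(nΣg² − (Σg)²)(nΣh² − (Σh)²)]
Numerator: 7×4075 − 153×194 = -1157
Denominator: √[(26075 − 23409)(39256 − 37636)] = √[2666 × 1620] = 2078.2011
r = -1157 / 2078.2011 ≈ -0.557

-0.557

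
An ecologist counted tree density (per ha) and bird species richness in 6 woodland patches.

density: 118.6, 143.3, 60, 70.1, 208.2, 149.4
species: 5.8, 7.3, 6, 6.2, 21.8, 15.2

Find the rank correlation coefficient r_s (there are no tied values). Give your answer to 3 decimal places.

Rank density: 3, 4, 1, 2, 6, 5
Rank species: 1, 4, 2, 3, 6, 5
d = rank(density) − rank(species): 2, 0, -1, -1, 0, 0; Σd² = 6
ρ = 1 − 6Σd² / [n(n²−1)] = 1 − 6×6 / (6×35) = 1 − 36/210 ≈ 0.829

0.829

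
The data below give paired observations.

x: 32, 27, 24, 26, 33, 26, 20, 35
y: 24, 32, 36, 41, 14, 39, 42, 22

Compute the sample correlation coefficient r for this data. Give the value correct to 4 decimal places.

n = 8, Σx = 223, Σy = 250, Σx² = 6395, Σy² = 8542, Σxy = 6648
nΣxy − ΣxΣy = 53184 − 55750 = -2566
nΣx² − (Σx)² = 51160 − 49729 = 1431; nΣy² − (Σy)² = 68336 − 62500 = 5836
r = -2566 / √(1431 × 5836) = -2566 / 2889.8644 ≈ -0.8879

-0.8879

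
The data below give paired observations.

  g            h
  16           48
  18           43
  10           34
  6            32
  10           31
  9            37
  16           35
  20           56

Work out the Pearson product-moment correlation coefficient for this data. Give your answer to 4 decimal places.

0.8104

n = 8, Σg = 105, Σh = 316, Σg² = 1553, Σh² = 13024, Σgh = 4397
nΣgh − ΣgΣh = 35176 − 33180 = 1996
nΣg² − (Σg)² = 12424 − 11025 = 1399; nΣh² − (Σh)² = 104192 − 99856 = 4336
r = 1996 / √(1399 × 4336) = 1996 / 2462.9381 ≈ 0.8104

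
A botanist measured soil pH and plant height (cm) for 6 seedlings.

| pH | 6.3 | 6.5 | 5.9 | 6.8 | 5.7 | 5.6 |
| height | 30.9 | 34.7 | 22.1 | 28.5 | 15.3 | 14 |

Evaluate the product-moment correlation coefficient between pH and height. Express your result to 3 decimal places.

n = 6, Σx = 36.8, Σy = 145.5, Σx² = 226.84, Σy² = 3889.65, Σxy = 910.02
nΣxy − ΣxΣy = 5460.12 − 5354.4 = 105.72
nΣx² − (Σx)² = 1361.04 − 1354.24 = 6.8; nΣy² − (Σy)² = 23337.9 − 21170.25 = 2167.65
r = 105.72 / √(6.8 × 2167.65) = 105.72 / 121.4085 ≈ 0.871

0.871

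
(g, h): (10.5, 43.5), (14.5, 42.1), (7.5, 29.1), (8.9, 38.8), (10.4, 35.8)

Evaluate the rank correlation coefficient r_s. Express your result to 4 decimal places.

Rank g: 4, 5, 1, 2, 3
Rank h: 5, 4, 1, 3, 2
d = rank(g) − rank(h): -1, 1, 0, -1, 1; Σd² = 4
ρ = 1 − 6Σd² / [n(n²−1)] = 1 − 6×4 / (5×24) = 1 − 24/120 ≈ 0.8000

0.8000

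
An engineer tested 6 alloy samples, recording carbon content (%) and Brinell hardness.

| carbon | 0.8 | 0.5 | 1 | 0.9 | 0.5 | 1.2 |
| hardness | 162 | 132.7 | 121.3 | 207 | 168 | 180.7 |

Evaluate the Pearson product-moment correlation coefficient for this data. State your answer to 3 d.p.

n = 6, Σx = 4.9, Σy = 971.7, Σx² = 4.39, Σy² = 162292.47, Σxy = 804.39
nΣxy − ΣxΣy = 4826.34 − 4761.33 = 65.01
nΣx² − (Σx)² = 26.34 − 24.01 = 2.33; nΣy² − (Σy)² = 973754.82 − 944200.89 = 29553.93
r = 65.01 / √(2.33 × 29553.93) = 65.01 / 262.4131 ≈ 0.248

0.248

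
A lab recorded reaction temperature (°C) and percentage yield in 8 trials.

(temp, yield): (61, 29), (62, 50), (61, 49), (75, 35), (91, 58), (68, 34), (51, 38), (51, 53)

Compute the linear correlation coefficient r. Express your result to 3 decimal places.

0.230

n = 8, Σx = 520, Σy = 346, Σx² = 35018, Σy² = 15740, Σxy = 22714
nΣxy − ΣxΣy = 181712 − 179920 = 1792
nΣx² − (Σx)² = 280144 − 270400 = 9744; nΣy² − (Σy)² = 125920 − 119716 = 6204
r = 1792 / √(9744 × 6204) = 1792 / 7775.0740 ≈ 0.230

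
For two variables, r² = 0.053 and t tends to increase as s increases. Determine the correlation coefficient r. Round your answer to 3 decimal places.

|r| = √0.053 = 0.230
The association is positive, so r = 0.230.

0.230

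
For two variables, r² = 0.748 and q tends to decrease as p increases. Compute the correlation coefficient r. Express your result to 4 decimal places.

-0.8649

|r| = √0.748 = 0.8649
The association is negative, so r = −0.8649.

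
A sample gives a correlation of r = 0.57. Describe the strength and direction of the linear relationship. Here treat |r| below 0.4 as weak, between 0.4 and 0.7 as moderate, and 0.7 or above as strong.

r = 0.57 > 0 so the relationship is positive.
|r| = 0.57, which falls in the moderate range.

moderate positive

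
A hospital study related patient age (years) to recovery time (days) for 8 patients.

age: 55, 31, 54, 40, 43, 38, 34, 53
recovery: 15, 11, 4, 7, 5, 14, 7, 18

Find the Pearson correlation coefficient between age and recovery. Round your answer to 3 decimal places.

0.229

n = 8, Σx = 348, Σy = 81, Σx² = 15760, Σy² = 1005, Σxy = 3601
nΣxy − ΣxΣy = 28808 − 28188 = 620
nΣx² − (Σx)² = 126080 − 121104 = 4976; nΣy² − (Σy)² = 8040 − 6561 = 1479
r = 620 / √(4976 × 1479) = 620 / 2712.8406 ≈ 0.229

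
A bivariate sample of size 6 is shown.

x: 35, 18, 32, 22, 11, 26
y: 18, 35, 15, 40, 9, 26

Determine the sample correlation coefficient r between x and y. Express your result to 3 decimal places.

n = 6, Σx = 144, Σy = 143, Σx² = 3854, Σy² = 4131, Σxy = 3395
nΣxy − ΣxΣy = 20370 − 20592 = -222
nΣx² − (Σx)² = 23124 − 20736 = 2388; nΣy² − (Σy)² = 24786 − 20449 = 4337
r = -222 / √(2388 × 4337) = -222 / 3218.1914 ≈ -0.069

-0.069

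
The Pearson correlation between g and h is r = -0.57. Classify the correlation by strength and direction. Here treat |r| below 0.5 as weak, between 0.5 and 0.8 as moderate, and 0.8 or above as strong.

moderate negative

r = -0.57 < 0 so the relationship is negative.
|r| = 0.57, which falls in the moderate range.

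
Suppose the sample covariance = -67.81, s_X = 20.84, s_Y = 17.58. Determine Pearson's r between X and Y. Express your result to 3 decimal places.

-0.185

r = Cov(X,Y) / (s_X · s_Y) = -67.81 / (20.84 × 17.58)
  = -67.81 / 366.3672 ≈ -0.185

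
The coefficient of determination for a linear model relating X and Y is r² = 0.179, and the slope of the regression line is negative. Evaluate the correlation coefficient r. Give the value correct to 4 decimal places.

-0.4231

|r| = √0.179 = 0.4231
The association is negative, so r = −0.4231.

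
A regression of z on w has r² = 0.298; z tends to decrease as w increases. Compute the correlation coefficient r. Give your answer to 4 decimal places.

|r| = √0.298 = 0.5459
The association is negative, so r = −0.5459.

-0.5459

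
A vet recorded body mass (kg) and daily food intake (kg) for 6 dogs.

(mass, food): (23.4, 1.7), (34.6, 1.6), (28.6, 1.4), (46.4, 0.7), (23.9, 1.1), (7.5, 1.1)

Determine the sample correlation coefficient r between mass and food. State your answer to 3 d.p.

-0.250

n = 6, Σx = 164.4, Σy = 7.6, Σx² = 5343.1, Σy² = 10.32, Σxy = 202.2
nΣxy − ΣxΣy = 1213.2 − 1249.44 = -36.24
nΣx² − (Σx)² = 32058.6 − 27027.36 = 5031.24; nΣy² − (Σy)² = 61.92 − 57.76 = 4.16
r = -36.24 / √(5031.24 × 4.16) = -36.24 / 144.6719 ≈ -0.250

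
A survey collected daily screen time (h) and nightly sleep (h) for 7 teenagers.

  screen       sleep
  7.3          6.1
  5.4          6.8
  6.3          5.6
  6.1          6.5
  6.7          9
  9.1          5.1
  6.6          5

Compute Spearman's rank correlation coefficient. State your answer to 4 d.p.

Rank screen: 6, 1, 3, 2, 5, 7, 4
Rank sleep: 4, 6, 3, 5, 7, 2, 1
d = rank(screen) − rank(sleep): 2, -5, 0, -3, -2, 5, 3; Σd² = 76
ρ = 1 − 6Σd² / [n(n²−1)] = 1 − 6×76 / (7×48) = 1 − 456/336 ≈ -0.3571

-0.3571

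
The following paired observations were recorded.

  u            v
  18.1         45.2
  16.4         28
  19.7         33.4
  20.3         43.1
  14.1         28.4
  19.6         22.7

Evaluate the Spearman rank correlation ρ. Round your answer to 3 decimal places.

0.314

Rank u: 3, 2, 5, 6, 1, 4
Rank v: 6, 2, 4, 5, 3, 1
d = rank(u) − rank(v): -3, 0, 1, 1, -2, 3; Σd² = 24
ρ = 1 − 6Σd² / [n(n²−1)] = 1 − 6×24 / (6×35) = 1 − 144/210 ≈ 0.314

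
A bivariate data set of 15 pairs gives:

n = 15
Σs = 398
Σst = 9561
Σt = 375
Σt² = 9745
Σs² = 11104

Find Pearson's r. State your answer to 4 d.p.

-0.8673

r = (nΣst − ΣsΣt) / √[(nΣs² − (Σs)²)(nΣt² − (Σt)²)]
Numerator: 15×9561 − 398×375 = -5835
Denominator: √[(166560 − 158404)(146175 − 140625)] = √[8156 × 5550] = 6727.9863
r = -5835 / 6727.9863 ≈ -0.8673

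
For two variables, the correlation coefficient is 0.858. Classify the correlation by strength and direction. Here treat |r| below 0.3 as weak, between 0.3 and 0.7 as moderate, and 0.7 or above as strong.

r = 0.858 > 0 so the relationship is positive.
|r| = 0.858, which falls in the strong range.

strong positive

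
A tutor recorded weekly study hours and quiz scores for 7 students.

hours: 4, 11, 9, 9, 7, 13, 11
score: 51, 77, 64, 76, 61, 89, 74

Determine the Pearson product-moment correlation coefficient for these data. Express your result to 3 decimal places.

n = 7, Σx = 64, Σy = 492, Σx² = 638, Σy² = 35520, Σxy = 4709
nΣxy − ΣxΣy = 32963 − 31488 = 1475
nΣx² − (Σx)² = 4466 − 4096 = 370; nΣy² − (Σy)² = 248640 − 242064 = 6576
r = 1475 / √(370 × 6576) = 1475 / 1559.8461 ≈ 0.946

0.946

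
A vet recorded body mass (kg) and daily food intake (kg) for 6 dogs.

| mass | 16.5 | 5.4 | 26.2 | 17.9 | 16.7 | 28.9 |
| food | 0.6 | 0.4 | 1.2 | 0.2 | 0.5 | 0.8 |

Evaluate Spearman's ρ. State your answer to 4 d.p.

0.5429

Rank mass: 2, 1, 5, 4, 3, 6
Rank food: 4, 2, 6, 1, 3, 5
d = rank(mass) − rank(food): -2, -1, -1, 3, 0, 1; Σd² = 16
ρ = 1 − 6Σd² / [n(n²−1)] = 1 − 6×16 / (6×35) = 1 − 96/210 ≈ 0.5429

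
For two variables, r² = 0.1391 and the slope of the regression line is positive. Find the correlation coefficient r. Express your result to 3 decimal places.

0.373

|r| = √0.1391 = 0.373
The association is positive, so r = 0.373.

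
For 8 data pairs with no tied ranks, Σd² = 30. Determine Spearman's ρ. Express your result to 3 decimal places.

ρ = 1 − 6Σd² / [n(n²−1)] = 1 − 6×30 / (8×63)
  = 1 − 180/504 = 1 − 0.3571 ≈ 0.643

0.643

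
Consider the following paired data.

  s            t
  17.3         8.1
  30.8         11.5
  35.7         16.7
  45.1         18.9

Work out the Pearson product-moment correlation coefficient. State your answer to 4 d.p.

n = 4, Σs = 128.9, Σt = 55.2, Σs² = 4556.43, Σt² = 833.96, Σst = 1942.91
nΣst − ΣsΣt = 7771.64 − 7115.28 = 656.36
nΣs² − (Σs)² = 18225.72 − 16615.21 = 1610.51; nΣt² − (Σt)² = 3335.84 − 3047.04 = 288.8
r = 656.36 / √(1610.51 × 288.8) = 656.36 / 681.9936 ≈ 0.9624

0.9624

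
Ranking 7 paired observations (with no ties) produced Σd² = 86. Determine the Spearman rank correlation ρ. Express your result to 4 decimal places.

-0.5357

ρ = 1 − 6Σd² / [n(n²−1)] = 1 − 6×86 / (7×48)
  = 1 − 516/336 = 1 − 1.53571 ≈ -0.5357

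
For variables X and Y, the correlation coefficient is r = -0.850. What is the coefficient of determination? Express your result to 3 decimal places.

0.723

r² = (-0.850)² = 0.723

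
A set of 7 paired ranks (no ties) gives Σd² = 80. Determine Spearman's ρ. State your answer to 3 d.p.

-0.429

ρ = 1 − 6Σd² / [n(n²−1)] = 1 − 6×80 / (7×48)
  = 1 − 480/336 = 1 − 1.4286 ≈ -0.429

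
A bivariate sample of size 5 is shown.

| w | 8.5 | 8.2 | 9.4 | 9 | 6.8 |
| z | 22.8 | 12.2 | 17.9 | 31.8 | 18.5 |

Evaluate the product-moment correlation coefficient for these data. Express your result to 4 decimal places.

0.3197

n = 5, Σw = 41.9, Σz = 103.2, Σw² = 355.09, Σz² = 2342.58, Σwz = 874.1
nΣwz − ΣwΣz = 4370.5 − 4324.08 = 46.42
nΣw² − (Σw)² = 1775.45 − 1755.61 = 19.84; nΣz² − (Σz)² = 11712.9 − 10650.24 = 1062.66
r = 46.42 / √(19.84 × 1062.66) = 46.42 / 145.2005 ≈ 0.3197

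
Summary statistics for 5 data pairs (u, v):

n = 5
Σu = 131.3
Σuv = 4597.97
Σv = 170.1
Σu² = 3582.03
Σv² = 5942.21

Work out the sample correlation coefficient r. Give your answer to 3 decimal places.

r = (nΣuv − ΣuΣv) / √[(nΣu² − (Σu)²)(nΣv² − (Σv)²)]
Numerator: 5×4597.97 − 131.3×170.1 = 655.72
Denominator: √[(17910.15 − 17239.69)(29711.05 − 28934.01)] = √[670.46 × 777.04] = 721.7855
r = 655.72 / 721.7855 ≈ 0.908

0.908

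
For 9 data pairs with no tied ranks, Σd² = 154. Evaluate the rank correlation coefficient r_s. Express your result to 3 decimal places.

-0.283

ρ = 1 − 6Σd² / [n(n²−1)] = 1 − 6×154 / (9×80)
  = 1 − 924/720 = 1 − 1.2833 ≈ -0.283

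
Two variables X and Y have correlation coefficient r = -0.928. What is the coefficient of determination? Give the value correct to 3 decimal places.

0.861

r² = (-0.928)² = 0.861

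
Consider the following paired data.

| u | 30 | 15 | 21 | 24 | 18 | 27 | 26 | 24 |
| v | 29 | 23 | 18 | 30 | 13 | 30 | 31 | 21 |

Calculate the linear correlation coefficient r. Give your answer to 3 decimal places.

0.687

n = 8, Σu = 185, Σv = 195, Σu² = 4447, Σv² = 5065, Σuv = 4667
nΣuv − ΣuΣv = 37336 − 36075 = 1261
nΣu² − (Σu)² = 35576 − 34225 = 1351; nΣv² − (Σv)² = 40520 − 38025 = 2495
r = 1261 / √(1351 × 2495) = 1261 / 1835.9589 ≈ 0.687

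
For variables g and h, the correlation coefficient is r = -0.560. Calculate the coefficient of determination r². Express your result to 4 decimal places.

r² = (-0.560)² = 0.3136

0.3136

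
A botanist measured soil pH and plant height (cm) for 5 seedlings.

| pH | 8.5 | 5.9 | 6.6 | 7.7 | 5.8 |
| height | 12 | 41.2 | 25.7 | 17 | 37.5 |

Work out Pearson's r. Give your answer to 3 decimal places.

-0.968

n = 5, Σx = 34.5, Σy = 133.4, Σx² = 243.55, Σy² = 4197.18, Σxy = 863.1
nΣxy − ΣxΣy = 4315.5 − 4602.3 = -286.8
nΣx² − (Σx)² = 1217.75 − 1190.25 = 27.5; nΣy² − (Σy)² = 20985.9 − 17795.56 = 3190.34
r = -286.8 / √(27.5 × 3190.34) = -286.8 / 296.1998 ≈ -0.968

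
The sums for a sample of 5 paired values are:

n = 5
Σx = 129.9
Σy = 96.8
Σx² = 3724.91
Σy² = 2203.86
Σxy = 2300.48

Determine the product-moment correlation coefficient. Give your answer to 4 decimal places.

r = (nΣxy − ΣxΣy) / √[(nΣx² − (Σx)²)(nΣy² − (Σy)²)]
Numerator: 5×2300.48 − 129.9×96.8 = -1071.92
Denominator: √[(18624.55 − 16874.01)(11019.3 − 9370.24)] = √[1750.54 × 1649.06] = 1699.0425
r = -1071.92 / 1699.0425 ≈ -0.6309

-0.6309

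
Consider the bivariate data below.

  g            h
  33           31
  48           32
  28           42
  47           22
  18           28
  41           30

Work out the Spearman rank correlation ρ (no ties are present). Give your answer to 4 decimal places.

Rank g: 3, 6, 2, 5, 1, 4
Rank h: 4, 5, 6, 1, 2, 3
d = rank(g) − rank(h): -1, 1, -4, 4, -1, 1; Σd² = 36
ρ = 1 − 6Σd² / [n(n²−1)] = 1 − 6×36 / (6×35) = 1 − 216/210 ≈ -0.0286

-0.0286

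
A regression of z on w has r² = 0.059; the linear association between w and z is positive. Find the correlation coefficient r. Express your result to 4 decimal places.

0.2429

|r| = √0.059 = 0.2429
The association is positive, so r = 0.2429.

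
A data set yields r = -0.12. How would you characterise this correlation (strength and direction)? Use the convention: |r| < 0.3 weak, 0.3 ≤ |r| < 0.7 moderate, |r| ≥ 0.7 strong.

r = -0.12 < 0 so the relationship is negative.
|r| = 0.12, which falls in the weak range.

weak negative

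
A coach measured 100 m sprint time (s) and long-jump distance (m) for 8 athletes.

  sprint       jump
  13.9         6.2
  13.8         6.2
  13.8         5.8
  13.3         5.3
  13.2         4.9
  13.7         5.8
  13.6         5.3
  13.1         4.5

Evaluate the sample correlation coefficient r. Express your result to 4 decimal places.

n = 8, Σx = 108.4, Σy = 44, Σx² = 1469.48, Σy² = 244.6, Σxy = 597.44
nΣxy − ΣxΣy = 4779.52 − 4769.6 = 9.92
nΣx² − (Σx)² = 11755.84 − 11750.56 = 5.28; nΣy² − (Σy)² = 1956.8 − 1936 = 20.8
r = 9.92 / √(5.28 × 20.8) = 9.92 / 10.4797 ≈ 0.9466

0.9466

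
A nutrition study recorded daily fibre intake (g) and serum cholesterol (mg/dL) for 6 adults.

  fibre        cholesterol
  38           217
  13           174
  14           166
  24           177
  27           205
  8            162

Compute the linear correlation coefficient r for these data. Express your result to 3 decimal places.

n = 6, Σx = 124, Σy = 1101, Σx² = 3178, Σy² = 204519, Σxy = 23911
nΣxy − ΣxΣy = 143466 − 136524 = 6942
nΣx² − (Σx)² = 19068 − 15376 = 3692; nΣy² − (Σy)² = 1227114 − 1212201 = 14913
r = 6942 / √(3692 × 14913) = 6942 / 7420.1615 ≈ 0.936

0.936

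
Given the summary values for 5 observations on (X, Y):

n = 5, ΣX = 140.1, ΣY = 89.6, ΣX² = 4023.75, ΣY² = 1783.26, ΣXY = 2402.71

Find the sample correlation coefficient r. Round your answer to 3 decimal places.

-0.817

r = (nΣXY − ΣXΣY) / √[(nΣX² − (ΣX)²)(nΣY² − (ΣY)²)]
Numerator: 5×2402.71 − 140.1×89.6 = -539.41
Denominator: √[(20118.75 − 19628.01)(8916.3 − 8028.16)] = √[490.74 × 888.14] = 660.1862
r = -539.41 / 660.1862 ≈ -0.817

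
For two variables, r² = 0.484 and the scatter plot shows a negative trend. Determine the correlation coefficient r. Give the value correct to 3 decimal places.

-0.696

|r| = √0.484 = 0.696
The association is negative, so r = −0.696.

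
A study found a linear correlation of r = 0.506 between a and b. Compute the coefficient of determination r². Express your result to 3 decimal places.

0.256

r² = (0.506)² = 0.256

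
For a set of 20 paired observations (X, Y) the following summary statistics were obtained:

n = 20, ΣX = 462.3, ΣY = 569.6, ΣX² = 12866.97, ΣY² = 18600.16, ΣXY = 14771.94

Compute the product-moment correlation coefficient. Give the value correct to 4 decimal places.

r = (nΣXY − ΣXΣY) / √[(nΣX² − (ΣX)²)(nΣY² − (ΣY)²)]
Numerator: 20×14771.94 − 462.3×569.6 = 32112.72
Denominator: √[(257339.4 − 213721.29)(372003.2 − 324444.16)] = √[43618.11 × 47559.04] = 45545.9706
r = 32112.72 / 45545.9706 ≈ 0.7051

0.7051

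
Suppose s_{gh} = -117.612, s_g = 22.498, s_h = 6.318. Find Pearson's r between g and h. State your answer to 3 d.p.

r = Cov(g,h) / (s_g · s_h) = -117.612 / (22.498 × 6.318)
  = -117.612 / 142.1424 ≈ -0.827

-0.827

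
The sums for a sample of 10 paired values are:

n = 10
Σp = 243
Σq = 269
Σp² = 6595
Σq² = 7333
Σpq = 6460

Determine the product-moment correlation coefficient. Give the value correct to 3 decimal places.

-0.297

r = (nΣpq − ΣpΣq) / √[(nΣp² − (Σp)²)(nΣq² − (Σq)²)]
Numerator: 10×6460 − 243×269 = -767
Denominator: √[(65950 − 59049)(73330 − 72361)] = √[6901 × 969] = 2585.9368
r = -767 / 2585.9368 ≈ -0.297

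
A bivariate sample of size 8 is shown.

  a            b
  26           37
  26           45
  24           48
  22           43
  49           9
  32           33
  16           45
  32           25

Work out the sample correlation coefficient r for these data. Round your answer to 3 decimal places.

-0.927

n = 8, Σa = 227, Σb = 285, Σa² = 7117, Σb² = 11367, Σab = 7247
nΣab − ΣaΣb = 57976 − 64695 = -6719
nΣa² − (Σa)² = 56936 − 51529 = 5407; nΣb² − (Σb)² = 90936 − 81225 = 9711
r = -6719 / √(5407 × 9711) = -6719 / 7246.1974 ≈ -0.927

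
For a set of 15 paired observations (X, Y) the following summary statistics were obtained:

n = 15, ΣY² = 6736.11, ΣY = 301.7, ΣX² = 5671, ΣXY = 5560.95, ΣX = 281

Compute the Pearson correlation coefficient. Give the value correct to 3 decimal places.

-0.174

r = (nΣXY − ΣXΣY) / √[(nΣX² − (ΣX)²)(nΣY² − (ΣY)²)]
Numerator: 15×5560.95 − 281×301.7 = -1363.45
Denominator: √[(85065 − 78961)(101041.65 − 91022.89)] = √[6104 × 10018.76] = 7820.1350
r = -1363.45 / 7820.1350 ≈ -0.174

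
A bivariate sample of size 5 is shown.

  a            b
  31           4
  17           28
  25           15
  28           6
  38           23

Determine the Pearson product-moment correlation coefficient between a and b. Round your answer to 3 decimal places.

n = 5, Σa = 139, Σb = 76, Σa² = 4103, Σb² = 1590, Σab = 2017
nΣab − ΣaΣb = 10085 − 10564 = -479
nΣa² − (Σa)² = 20515 − 19321 = 1194; nΣb² − (Σb)² = 7950 − 5776 = 2174
r = -479 / √(1194 × 2174) = -479 / 1611.1350 ≈ -0.297

-0.297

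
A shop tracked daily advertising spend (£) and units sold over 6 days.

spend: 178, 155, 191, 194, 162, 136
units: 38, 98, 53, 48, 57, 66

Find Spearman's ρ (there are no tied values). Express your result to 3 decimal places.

-0.771

Rank spend: 4, 2, 5, 6, 3, 1
Rank units: 1, 6, 3, 2, 4, 5
d = rank(spend) − rank(units): 3, -4, 2, 4, -1, -4; Σd² = 62
ρ = 1 − 6Σd² / [n(n²−1)] = 1 − 6×62 / (6×35) = 1 − 372/210 ≈ -0.771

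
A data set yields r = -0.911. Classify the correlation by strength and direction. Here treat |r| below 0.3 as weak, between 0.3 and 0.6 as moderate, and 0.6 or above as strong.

strong negative

r = -0.911 < 0 so the relationship is negative.
|r| = 0.911, which falls in the strong range.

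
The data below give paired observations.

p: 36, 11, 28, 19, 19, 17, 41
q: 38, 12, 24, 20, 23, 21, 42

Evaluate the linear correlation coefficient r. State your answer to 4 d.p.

0.9692

n = 7, Σp = 171, Σq = 180, Σp² = 4893, Σq² = 5298, Σpq = 5068
nΣpq − ΣpΣq = 35476 − 30780 = 4696
nΣp² − (Σp)² = 34251 − 29241 = 5010; nΣq² − (Σq)² = 37086 − 32400 = 4686
r = 4696 / √(5010 × 4686) = 4696 / 4845.2926 ≈ 0.9692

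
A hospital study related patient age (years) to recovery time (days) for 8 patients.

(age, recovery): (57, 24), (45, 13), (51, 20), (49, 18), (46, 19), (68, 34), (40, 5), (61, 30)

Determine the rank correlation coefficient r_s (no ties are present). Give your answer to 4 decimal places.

0.9762

Rank age: 6, 2, 5, 4, 3, 8, 1, 7
Rank recovery: 6, 2, 5, 3, 4, 8, 1, 7
d = rank(age) − rank(recovery): 0, 0, 0, 1, -1, 0, 0, 0; Σd² = 2
ρ = 1 − 6Σd² / [n(n²−1)] = 1 − 6×2 / (8×63) = 1 − 12/504 ≈ 0.9762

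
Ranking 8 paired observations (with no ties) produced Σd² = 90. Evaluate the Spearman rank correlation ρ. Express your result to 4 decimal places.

-0.0714

ρ = 1 − 6Σd² / [n(n²−1)] = 1 − 6×90 / (8×63)
  = 1 − 540/504 = 1 − 1.07143 ≈ -0.0714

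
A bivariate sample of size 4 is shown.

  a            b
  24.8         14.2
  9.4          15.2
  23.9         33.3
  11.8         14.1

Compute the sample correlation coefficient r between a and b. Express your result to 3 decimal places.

0.510

n = 4, Σa = 69.9, Σb = 76.8, Σa² = 1413.85, Σb² = 1740.38, Σab = 1457.29
nΣab − ΣaΣb = 5829.16 − 5368.32 = 460.84
nΣa² − (Σa)² = 5655.4 − 4886.01 = 769.39; nΣb² − (Σb)² = 6961.52 − 5898.24 = 1063.28
r = 460.84 / √(769.39 × 1063.28) = 460.84 / 904.4761 ≈ 0.510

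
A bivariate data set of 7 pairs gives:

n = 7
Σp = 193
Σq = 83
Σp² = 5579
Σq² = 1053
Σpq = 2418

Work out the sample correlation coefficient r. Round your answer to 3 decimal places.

r = (nΣpq − ΣpΣq) / √[(nΣp² − (Σp)²)(nΣq² − (Σq)²)]
Numerator: 7×2418 − 193×83 = 907
Denominator: √[(39053 − 37249)(7371 − 6889)] = √[1804 × 482] = 932.4849
r = 907 / 932.4849 ≈ 0.973

0.973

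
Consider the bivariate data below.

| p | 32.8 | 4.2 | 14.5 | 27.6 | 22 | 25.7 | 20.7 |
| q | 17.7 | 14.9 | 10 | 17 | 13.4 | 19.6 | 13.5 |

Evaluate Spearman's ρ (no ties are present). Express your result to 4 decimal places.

Rank p: 7, 1, 2, 6, 4, 5, 3
Rank q: 6, 4, 1, 5, 2, 7, 3
d = rank(p) − rank(q): 1, -3, 1, 1, 2, -2, 0; Σd² = 20
ρ = 1 − 6Σd² / [n(n²−1)] = 1 − 6×20 / (7×48) = 1 − 120/336 ≈ 0.6429

0.6429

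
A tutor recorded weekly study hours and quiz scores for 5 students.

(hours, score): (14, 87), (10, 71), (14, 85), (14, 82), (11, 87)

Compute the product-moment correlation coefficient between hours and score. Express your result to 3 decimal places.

n = 5, Σx = 63, Σy = 412, Σx² = 809, Σy² = 34128, Σxy = 5223
nΣxy − ΣxΣy = 26115 − 25956 = 159
nΣx² − (Σx)² = 4045 − 3969 = 76; nΣy² − (Σy)² = 170640 − 169744 = 896
r = 159 / √(76 × 896) = 159 / 260.9521 ≈ 0.609

0.609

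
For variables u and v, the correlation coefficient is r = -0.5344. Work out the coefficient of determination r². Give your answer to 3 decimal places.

r² = (-0.5344)² = 0.286

0.286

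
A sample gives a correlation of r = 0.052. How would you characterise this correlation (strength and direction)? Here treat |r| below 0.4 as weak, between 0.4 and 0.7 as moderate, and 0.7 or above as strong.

weak positive

r = 0.052 > 0 so the relationship is positive.
|r| = 0.052, which falls in the weak range.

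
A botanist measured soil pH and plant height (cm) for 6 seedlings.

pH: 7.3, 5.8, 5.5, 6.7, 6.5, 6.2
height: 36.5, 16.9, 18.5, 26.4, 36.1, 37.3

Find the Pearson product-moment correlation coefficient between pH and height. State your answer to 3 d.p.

0.712

n = 6, Σx = 38, Σy = 171.7, Σx² = 242.76, Σy² = 5351.57, Σxy = 1109.01
nΣxy − ΣxΣy = 6654.06 − 6524.6 = 129.46
nΣx² − (Σx)² = 1456.56 − 1444 = 12.56; nΣy² − (Σy)² = 32109.42 − 29480.89 = 2628.53
r = 129.46 / √(12.56 × 2628.53) = 129.46 / 181.6985 ≈ 0.712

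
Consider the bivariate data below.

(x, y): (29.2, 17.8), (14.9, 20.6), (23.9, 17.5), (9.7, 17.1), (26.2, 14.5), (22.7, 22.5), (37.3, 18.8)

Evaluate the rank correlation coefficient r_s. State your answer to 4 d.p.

-0.0357

Rank x: 6, 2, 4, 1, 5, 3, 7
Rank y: 4, 6, 3, 2, 1, 7, 5
d = rank(x) − rank(y): 2, -4, 1, -1, 4, -4, 2; Σd² = 58
ρ = 1 − 6Σd² / [n(n²−1)] = 1 − 6×58 / (7×48) = 1 − 348/336 ≈ -0.0357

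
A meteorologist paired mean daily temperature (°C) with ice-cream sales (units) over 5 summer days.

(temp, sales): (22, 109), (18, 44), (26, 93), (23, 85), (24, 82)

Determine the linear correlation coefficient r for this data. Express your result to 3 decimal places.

0.693

n = 5, Σx = 113, Σy = 413, Σx² = 2589, Σy² = 36415, Σxy = 9531
nΣxy − ΣxΣy = 47655 − 46669 = 986
nΣx² − (Σx)² = 12945 − 12769 = 176; nΣy² − (Σy)² = 182075 − 170569 = 11506
r = 986 / √(176 × 11506) = 986 / 1423.0446 ≈ 0.693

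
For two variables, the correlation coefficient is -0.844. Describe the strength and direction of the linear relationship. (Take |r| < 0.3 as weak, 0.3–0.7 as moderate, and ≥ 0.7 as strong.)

strong negative

r = -0.844 < 0 so the relationship is negative.
|r| = 0.844, which falls in the strong range.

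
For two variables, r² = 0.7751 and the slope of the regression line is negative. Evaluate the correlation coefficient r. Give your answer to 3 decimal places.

-0.880

|r| = √0.7751 = 0.880
The association is negative, so r = −0.880.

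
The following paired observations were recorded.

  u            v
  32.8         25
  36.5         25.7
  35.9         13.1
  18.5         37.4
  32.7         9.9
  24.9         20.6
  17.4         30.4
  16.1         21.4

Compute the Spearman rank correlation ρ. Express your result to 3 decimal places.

-0.262

Rank u: 6, 8, 7, 3, 5, 4, 2, 1
Rank v: 5, 6, 2, 8, 1, 3, 7, 4
d = rank(u) − rank(v): 1, 2, 5, -5, 4, 1, -5, -3; Σd² = 106
ρ = 1 − 6Σd² / [n(n²−1)] = 1 − 6×106 / (8×63) = 1 − 636/504 ≈ -0.262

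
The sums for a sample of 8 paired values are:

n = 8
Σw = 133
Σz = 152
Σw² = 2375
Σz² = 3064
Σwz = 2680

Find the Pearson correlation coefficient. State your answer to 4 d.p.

r = (nΣwz − ΣwΣz) / √[(nΣw² − (Σw)²)(nΣz² − (Σz)²)]
Numerator: 8×2680 − 133×152 = 1224
Denominator: √[(19000 − 17689)(24512 − 23104)] = √[1311 × 1408] = 1358.6346
r = 1224 / 1358.6346 ≈ 0.9009

0.9009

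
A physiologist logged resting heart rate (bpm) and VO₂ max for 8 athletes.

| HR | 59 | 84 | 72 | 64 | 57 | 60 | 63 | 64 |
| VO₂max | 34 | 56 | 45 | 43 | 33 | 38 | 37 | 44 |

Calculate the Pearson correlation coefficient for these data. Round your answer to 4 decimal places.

n = 8, Σx = 523, Σy = 330, Σx² = 34731, Σy² = 14004, Σxy = 22010
nΣxy − ΣxΣy = 176080 − 172590 = 3490
nΣx² − (Σx)² = 277848 − 273529 = 4319; nΣy² − (Σy)² = 112032 − 108900 = 3132
r = 3490 / √(4319 × 3132) = 3490 / 3677.9217 ≈ 0.9489

0.9489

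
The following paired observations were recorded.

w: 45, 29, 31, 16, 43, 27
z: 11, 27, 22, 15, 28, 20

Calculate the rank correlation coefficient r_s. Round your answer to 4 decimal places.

Rank w: 6, 3, 4, 1, 5, 2
Rank z: 1, 5, 4, 2, 6, 3
d = rank(w) − rank(z): 5, -2, 0, -1, -1, -1; Σd² = 32
ρ = 1 − 6Σd² / [n(n²−1)] = 1 − 6×32 / (6×35) = 1 − 192/210 ≈ 0.0857

0.0857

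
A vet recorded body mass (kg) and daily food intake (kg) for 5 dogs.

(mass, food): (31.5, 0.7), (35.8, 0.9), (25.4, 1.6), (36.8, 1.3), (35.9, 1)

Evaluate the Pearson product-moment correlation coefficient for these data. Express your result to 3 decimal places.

n = 5, Σx = 165.4, Σy = 5.5, Σx² = 5562.1, Σy² = 6.55, Σxy = 178.65
nΣxy − ΣxΣy = 893.25 − 909.7 = -16.45
nΣx² − (Σx)² = 27810.5 − 27357.16 = 453.34; nΣy² − (Σy)² = 32.75 − 30.25 = 2.5
r = -16.45 / √(453.34 × 2.5) = -16.45 / 33.6653 ≈ -0.489

-0.489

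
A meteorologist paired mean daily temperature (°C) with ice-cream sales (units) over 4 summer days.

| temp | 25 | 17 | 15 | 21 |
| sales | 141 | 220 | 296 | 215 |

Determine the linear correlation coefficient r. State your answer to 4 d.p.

-0.9307

n = 4, Σx = 78, Σy = 872, Σx² = 1580, Σy² = 202122, Σxy = 16220
nΣxy − ΣxΣy = 64880 − 68016 = -3136
nΣx² − (Σx)² = 6320 − 6084 = 236; nΣy² − (Σy)² = 808488 − 760384 = 48104
r = -3136 / √(236 × 48104) = -3136 / 3369.3536 ≈ -0.9307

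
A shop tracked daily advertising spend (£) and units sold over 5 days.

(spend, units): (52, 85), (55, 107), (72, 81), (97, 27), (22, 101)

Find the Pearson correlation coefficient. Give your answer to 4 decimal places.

n = 5, Σx = 298, Σy = 401, Σx² = 20806, Σy² = 36165, Σxy = 20978
nΣxy − ΣxΣy = 104890 − 119498 = -14608
nΣx² − (Σx)² = 104030 − 88804 = 15226; nΣy² − (Σy)² = 180825 − 160801 = 20024
r = -14608 / √(15226 × 20024) = -14608 / 17460.9686 ≈ -0.8366

-0.8366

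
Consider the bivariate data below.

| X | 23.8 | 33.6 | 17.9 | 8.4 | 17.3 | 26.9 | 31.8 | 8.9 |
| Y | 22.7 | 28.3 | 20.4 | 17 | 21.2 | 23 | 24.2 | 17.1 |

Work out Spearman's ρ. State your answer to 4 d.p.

0.9762

Rank X: 5, 8, 4, 1, 3, 6, 7, 2
Rank Y: 5, 8, 3, 1, 4, 6, 7, 2
d = rank(X) − rank(Y): 0, 0, 1, 0, -1, 0, 0, 0; Σd² = 2
ρ = 1 − 6Σd² / [n(n²−1)] = 1 − 6×2 / (8×63) = 1 − 12/504 ≈ 0.9762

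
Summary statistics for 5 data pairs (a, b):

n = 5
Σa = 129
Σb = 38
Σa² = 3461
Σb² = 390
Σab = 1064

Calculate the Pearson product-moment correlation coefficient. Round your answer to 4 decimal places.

0.7211

r = (nΣab − ΣaΣb) / √[(nΣa² − (Σa)²)(nΣb² − (Σb)²)]
Numerator: 5×1064 − 129×38 = 418
Denominator: √[(17305 − 16641)(1950 − 1444)] = √[664 × 506] = 579.6413
r = 418 / 579.6413 ≈ 0.7211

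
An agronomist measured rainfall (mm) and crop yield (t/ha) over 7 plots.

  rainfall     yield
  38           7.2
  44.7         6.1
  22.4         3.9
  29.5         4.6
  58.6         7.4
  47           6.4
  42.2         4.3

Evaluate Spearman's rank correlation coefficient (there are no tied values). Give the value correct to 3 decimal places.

Rank rainfall: 3, 5, 1, 2, 7, 6, 4
Rank yield: 6, 4, 1, 3, 7, 5, 2
d = rank(rainfall) − rank(yield): -3, 1, 0, -1, 0, 1, 2; Σd² = 16
ρ = 1 − 6Σd² / [n(n²−1)] = 1 − 6×16 / (7×48) = 1 − 96/336 ≈ 0.714

0.714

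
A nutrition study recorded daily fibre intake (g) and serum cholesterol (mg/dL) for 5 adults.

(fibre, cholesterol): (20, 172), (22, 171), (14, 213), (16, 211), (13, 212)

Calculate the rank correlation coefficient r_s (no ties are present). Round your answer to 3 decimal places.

Rank fibre: 4, 5, 2, 3, 1
Rank cholesterol: 2, 1, 5, 3, 4
d = rank(fibre) − rank(cholesterol): 2, 4, -3, 0, -3; Σd² = 38
ρ = 1 − 6Σd² / [n(n²−1)] = 1 − 6×38 / (5×24) = 1 − 228/120 ≈ -0.900

-0.900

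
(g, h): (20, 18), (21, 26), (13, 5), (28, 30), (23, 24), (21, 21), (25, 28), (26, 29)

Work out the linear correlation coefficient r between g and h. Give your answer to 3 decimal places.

n = 8, Σg = 177, Σh = 181, Σg² = 4065, Σh² = 4567, Σgh = 4258
nΣgh − ΣgΣh = 34064 − 32037 = 2027
nΣg² − (Σg)² = 32520 − 31329 = 1191; nΣh² − (Σh)² = 36536 − 32761 = 3775
r = 2027 / √(1191 × 3775) = 2027 / 2120.3832 ≈ 0.956

0.956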